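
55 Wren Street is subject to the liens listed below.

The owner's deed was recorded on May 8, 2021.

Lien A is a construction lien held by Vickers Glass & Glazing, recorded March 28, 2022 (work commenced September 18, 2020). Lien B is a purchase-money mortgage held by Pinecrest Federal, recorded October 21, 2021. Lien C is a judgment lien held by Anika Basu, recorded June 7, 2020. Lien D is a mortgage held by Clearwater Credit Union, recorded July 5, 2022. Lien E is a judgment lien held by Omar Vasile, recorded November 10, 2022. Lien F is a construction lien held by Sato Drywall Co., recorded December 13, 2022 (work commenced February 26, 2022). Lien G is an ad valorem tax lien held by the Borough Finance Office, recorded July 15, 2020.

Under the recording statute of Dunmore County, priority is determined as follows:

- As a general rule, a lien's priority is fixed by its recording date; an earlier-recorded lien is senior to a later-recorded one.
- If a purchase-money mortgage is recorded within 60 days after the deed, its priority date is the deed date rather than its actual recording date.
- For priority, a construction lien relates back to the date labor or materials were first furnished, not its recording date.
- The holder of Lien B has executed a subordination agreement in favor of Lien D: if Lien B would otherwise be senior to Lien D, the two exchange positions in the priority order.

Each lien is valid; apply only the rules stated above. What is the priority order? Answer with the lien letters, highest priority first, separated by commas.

Adjusting effective dates: A's effective date is September 18, 2020, when work began; B missed the 60-day window (166 days after the deed), so its recording date stands; F relates back to February 26, 2022 (work commenced).
Sorted by effective date: C (June 7, 2020), G (July 15, 2020), A (September 18, 2020), B (October 21, 2021), F (February 26, 2022), D (July 5, 2022), E (November 10, 2022).
Because B would otherwise rank above D, the subordination swaps them.

C, G, A, D, F, B, E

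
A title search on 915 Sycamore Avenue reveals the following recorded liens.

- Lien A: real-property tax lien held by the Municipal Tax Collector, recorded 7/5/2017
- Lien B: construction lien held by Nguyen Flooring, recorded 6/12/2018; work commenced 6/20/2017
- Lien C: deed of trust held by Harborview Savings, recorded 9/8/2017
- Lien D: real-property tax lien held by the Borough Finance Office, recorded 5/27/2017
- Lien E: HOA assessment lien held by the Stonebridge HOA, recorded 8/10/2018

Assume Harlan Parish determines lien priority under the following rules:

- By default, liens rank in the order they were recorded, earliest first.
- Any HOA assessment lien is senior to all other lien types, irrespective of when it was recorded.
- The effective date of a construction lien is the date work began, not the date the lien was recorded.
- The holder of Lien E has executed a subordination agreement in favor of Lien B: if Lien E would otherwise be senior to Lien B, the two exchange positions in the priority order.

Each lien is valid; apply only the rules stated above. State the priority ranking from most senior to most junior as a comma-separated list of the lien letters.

Effective dates after the stated exceptions: B relates back to 6/20/2017 (work commenced).
E, as an HOA assessment lien, has superpriority and ranks first.
Remaining liens by effective date: D (5/27/2017), B (6/20/2017), A (7/5/2017), C (9/8/2017).
Because E would otherwise rank above B, the subordination swaps them.

B, D, E, A, C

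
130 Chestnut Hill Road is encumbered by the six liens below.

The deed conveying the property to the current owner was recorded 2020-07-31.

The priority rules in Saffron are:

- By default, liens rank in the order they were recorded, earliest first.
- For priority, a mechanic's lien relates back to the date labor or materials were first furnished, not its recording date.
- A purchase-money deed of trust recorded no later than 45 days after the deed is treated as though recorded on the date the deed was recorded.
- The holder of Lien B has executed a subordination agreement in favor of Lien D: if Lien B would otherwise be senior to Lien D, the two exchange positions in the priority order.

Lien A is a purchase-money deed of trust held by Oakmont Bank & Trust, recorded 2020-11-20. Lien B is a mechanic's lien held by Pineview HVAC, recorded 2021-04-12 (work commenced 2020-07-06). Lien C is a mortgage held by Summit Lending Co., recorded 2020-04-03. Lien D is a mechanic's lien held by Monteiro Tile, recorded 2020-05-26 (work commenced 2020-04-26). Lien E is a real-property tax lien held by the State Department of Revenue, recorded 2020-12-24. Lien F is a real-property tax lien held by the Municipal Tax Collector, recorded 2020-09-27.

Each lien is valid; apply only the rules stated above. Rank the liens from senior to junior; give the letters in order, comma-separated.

Effective dates after the stated exceptions: A was recorded 112 days after the deed — beyond 45 days — so no relation-back applies; B is treated as recorded 2020-07-06, the work-commencement date; D's effective date is 2020-04-26, when work began.
By effective date: C (2020-04-03), D (2020-04-26), B (2020-07-06), F (2020-09-27), A (2020-11-20), E (2020-12-24).
B is already junior to D, so the subordination agreement changes nothing.

C, D, B, F, A, E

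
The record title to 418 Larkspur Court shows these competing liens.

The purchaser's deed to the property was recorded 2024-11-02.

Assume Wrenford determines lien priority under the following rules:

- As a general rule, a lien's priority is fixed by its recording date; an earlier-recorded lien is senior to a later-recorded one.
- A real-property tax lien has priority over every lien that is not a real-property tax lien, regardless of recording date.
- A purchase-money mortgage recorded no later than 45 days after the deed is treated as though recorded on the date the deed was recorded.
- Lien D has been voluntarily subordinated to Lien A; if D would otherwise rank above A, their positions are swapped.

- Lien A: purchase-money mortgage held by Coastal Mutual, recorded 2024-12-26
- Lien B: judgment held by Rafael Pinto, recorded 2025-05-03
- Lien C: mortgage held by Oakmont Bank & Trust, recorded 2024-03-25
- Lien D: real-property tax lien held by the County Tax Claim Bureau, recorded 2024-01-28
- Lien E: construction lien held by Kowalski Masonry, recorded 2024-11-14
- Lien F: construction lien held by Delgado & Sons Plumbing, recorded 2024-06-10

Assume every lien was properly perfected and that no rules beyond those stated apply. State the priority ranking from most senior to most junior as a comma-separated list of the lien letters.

First, effective dates: A missed the 45-day window (54 days after the deed), so its recording date stands.
As a real-property tax lien, D is senior to every other lien.
Remaining liens by effective date: C (2024-03-25), F (2024-06-10), E (2024-11-14), A (2024-12-26), B (2025-05-03).
The subordination applies — D was senior to A — so D and A swap.

A, C, F, E, D, B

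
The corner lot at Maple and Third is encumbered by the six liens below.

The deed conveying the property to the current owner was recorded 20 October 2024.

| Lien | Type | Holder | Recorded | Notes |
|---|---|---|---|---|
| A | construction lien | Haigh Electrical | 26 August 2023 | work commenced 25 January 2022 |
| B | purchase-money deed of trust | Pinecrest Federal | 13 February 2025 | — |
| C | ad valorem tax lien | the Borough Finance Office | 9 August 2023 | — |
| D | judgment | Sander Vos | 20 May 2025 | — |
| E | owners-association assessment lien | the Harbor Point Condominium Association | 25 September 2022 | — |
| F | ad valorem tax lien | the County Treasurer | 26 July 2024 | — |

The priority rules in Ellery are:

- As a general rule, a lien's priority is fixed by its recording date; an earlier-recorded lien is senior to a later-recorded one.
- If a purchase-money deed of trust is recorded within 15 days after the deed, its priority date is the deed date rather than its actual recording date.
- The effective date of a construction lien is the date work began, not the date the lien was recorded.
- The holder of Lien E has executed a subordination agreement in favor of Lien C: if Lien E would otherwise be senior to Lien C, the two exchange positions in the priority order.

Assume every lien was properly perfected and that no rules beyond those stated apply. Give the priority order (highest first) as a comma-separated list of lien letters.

Adjusting effective dates: A relates back to 25 January 2022 (work commenced); B missed the 15-day window (116 days after the deed), so its recording date stands.
By effective date, earliest first: A (25 January 2022), E (25 September 2022), C (9 August 2023), F (26 July 2024), B (13 February 2025), D (20 May 2025).
Because E would otherwise rank above C, the subordination swaps them.

A, C, E, F, B, D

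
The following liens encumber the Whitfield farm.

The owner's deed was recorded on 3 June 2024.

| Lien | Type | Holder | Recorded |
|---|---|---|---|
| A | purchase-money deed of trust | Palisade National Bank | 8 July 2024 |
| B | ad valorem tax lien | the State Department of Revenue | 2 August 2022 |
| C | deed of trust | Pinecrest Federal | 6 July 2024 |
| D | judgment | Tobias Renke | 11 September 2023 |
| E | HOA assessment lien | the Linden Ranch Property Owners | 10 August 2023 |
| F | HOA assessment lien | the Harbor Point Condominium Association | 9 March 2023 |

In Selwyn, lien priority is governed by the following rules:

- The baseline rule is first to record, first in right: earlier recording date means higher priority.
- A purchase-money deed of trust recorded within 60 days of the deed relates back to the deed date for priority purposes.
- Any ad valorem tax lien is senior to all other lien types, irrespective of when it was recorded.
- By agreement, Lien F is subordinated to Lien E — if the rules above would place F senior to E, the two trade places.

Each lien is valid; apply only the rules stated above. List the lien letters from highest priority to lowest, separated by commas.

B, E, F, D, A, C

Effective dates after the stated exceptions: A was recorded within the 60-day window, so its effective date is the deed date 3 June 2024.
B, as an ad valorem tax lien, has superpriority and ranks first.
Ordering the rest by effective date: F (9 March 2023), E (10 August 2023), D (11 September 2023), A (3 June 2024), C (6 July 2024).
The subordination applies — F was senior to E — so F and E swap.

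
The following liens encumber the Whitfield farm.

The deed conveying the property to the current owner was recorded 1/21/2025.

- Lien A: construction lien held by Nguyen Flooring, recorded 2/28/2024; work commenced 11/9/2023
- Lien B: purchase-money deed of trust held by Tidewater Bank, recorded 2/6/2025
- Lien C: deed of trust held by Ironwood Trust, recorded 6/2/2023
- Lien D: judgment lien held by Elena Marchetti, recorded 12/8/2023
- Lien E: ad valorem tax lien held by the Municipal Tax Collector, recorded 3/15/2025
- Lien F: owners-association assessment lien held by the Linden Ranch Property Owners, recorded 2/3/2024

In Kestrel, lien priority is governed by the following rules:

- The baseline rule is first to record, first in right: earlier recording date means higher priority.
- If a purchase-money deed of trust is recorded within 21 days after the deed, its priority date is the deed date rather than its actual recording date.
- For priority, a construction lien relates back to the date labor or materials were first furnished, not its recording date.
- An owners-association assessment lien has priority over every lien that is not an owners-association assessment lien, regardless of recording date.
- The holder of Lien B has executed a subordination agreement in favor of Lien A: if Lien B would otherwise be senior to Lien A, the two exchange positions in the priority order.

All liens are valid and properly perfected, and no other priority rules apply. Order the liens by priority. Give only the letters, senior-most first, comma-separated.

F, C, A, D, B, E

Adjusting effective dates: A's effective date is 11/9/2023, when work began; B relates back to the deed date 1/21/2025.
F is an owners-association assessment lien, so it outranks all other liens regardless of date.
Among the remaining liens, by effective date: C (6/2/2023), A (11/9/2023), D (12/8/2023), B (1/21/2025), E (3/15/2025).
Since B is not senior to A, the subordination leaves the order unchanged.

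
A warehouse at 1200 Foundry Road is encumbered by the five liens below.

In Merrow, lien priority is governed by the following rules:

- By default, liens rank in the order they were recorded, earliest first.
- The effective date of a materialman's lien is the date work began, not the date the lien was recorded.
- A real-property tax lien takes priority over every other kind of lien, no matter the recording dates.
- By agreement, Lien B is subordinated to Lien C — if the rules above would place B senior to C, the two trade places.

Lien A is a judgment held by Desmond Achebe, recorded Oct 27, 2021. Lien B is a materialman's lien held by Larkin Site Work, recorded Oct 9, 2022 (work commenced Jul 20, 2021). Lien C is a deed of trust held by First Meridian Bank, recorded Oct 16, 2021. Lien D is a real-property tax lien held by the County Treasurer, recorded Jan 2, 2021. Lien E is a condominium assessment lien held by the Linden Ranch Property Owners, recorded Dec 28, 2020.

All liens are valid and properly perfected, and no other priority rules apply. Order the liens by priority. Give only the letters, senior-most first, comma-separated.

D, E, C, B, A

Effective dates: B relates back to Jul 20, 2021 (work commenced).
D is a real-property tax lien, so it outranks all other liens regardless of date.
Ordering the rest by effective date: E (Dec 28, 2020), B (Jul 20, 2021), C (Oct 16, 2021), A (Oct 27, 2021).
B is senior to C before the subordination, so the two trade places.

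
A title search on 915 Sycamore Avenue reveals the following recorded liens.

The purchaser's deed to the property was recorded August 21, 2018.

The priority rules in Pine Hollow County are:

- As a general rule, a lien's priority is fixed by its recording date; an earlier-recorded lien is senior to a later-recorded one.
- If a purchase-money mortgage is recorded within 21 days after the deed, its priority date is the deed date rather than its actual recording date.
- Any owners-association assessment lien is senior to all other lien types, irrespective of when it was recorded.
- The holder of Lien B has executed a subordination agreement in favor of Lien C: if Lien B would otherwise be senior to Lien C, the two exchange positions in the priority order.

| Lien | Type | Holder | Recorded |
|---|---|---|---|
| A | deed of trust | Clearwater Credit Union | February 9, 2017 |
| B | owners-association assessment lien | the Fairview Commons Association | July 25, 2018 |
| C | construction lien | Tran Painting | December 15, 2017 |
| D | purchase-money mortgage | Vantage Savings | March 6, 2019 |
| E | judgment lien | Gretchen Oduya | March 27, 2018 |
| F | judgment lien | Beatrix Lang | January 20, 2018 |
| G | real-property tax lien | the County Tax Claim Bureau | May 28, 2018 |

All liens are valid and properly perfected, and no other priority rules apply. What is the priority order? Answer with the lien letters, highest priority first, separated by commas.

First, effective dates: D was recorded 197 days after the deed, outside the 21-day window, so it keeps its recording date.
B is an owners-association assessment lien, so it outranks all other liens regardless of date.
Remaining liens by effective date: A (February 9, 2017), C (December 15, 2017), F (January 20, 2018), E (March 27, 2018), G (May 28, 2018), D (March 6, 2019).
Because B would otherwise rank above C, the subordination swaps them.

C, A, B, F, E, G, D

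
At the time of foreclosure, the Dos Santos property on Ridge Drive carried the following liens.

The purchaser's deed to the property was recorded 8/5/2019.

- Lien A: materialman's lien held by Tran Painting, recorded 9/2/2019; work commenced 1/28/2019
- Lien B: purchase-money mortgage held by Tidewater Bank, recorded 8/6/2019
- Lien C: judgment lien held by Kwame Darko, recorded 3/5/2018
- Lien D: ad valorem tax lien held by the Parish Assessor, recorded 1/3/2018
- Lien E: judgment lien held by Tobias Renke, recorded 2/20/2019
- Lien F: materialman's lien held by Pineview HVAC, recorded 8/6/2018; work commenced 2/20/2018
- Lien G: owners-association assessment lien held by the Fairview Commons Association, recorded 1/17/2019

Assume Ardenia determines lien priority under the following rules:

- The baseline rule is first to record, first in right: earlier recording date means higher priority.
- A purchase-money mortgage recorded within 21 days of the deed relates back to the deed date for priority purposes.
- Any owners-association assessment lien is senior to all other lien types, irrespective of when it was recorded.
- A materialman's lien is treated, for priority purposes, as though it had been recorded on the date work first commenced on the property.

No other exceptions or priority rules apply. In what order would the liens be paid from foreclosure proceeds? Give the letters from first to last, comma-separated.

First, effective dates: A is treated as recorded 1/28/2019, the work-commencement date; B was recorded within the 21-day window, so its effective date is the deed date 8/5/2019; F relates back to 2/20/2018 (work commenced).
G, as an owners-association assessment lien, has superpriority and ranks first.
Ordering the rest by effective date: D (1/3/2018), F (2/20/2018), C (3/5/2018), A (1/28/2019), E (2/20/2019), B (8/5/2019).

G, D, F, C, A, E, B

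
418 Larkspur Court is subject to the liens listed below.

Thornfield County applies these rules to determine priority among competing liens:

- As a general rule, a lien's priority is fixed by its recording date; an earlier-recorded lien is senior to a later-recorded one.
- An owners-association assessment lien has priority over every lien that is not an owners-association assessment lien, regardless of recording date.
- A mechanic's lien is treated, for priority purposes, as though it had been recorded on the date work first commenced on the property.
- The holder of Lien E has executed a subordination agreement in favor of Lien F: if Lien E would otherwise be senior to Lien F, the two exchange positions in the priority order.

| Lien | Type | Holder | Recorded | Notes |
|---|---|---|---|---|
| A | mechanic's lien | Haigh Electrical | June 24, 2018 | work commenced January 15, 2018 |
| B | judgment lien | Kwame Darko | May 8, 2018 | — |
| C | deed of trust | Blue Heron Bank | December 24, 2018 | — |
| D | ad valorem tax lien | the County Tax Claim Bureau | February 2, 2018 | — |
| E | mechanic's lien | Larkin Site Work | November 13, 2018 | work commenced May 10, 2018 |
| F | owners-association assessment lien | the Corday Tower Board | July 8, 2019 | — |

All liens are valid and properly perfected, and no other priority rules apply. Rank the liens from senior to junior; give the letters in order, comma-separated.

Effective dates: A relates back to January 15, 2018 (work commenced); E's effective date is May 10, 2018, when work began.
As an owners-association assessment lien, F is senior to every other lien.
Remaining liens by effective date: A (January 15, 2018), D (February 2, 2018), B (May 8, 2018), E (May 10, 2018), C (December 24, 2018).
Since E is not senior to F, the subordination leaves the order unchanged.

F, A, D, B, E, C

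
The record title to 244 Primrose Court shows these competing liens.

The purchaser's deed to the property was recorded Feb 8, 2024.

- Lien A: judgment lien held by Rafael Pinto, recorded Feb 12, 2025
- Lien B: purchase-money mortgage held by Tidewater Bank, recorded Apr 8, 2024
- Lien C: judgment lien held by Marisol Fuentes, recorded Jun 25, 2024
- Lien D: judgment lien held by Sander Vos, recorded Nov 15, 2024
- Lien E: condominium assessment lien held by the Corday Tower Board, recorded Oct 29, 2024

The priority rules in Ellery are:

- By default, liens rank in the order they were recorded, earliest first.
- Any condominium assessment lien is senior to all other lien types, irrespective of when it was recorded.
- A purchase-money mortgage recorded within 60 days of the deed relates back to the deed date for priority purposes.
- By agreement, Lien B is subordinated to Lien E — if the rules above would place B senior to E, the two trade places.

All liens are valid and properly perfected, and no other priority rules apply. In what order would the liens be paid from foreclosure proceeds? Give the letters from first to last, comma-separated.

E, B, C, D, A

First, effective dates: B's effective date is the deed date, Feb 8, 2024.
E is a condominium assessment lien and takes priority over every other lien.
Among the remaining liens, by effective date: B (Feb 8, 2024), C (Jun 25, 2024), D (Nov 15, 2024), A (Feb 12, 2025).
B already ranks below E; the subordination has no effect.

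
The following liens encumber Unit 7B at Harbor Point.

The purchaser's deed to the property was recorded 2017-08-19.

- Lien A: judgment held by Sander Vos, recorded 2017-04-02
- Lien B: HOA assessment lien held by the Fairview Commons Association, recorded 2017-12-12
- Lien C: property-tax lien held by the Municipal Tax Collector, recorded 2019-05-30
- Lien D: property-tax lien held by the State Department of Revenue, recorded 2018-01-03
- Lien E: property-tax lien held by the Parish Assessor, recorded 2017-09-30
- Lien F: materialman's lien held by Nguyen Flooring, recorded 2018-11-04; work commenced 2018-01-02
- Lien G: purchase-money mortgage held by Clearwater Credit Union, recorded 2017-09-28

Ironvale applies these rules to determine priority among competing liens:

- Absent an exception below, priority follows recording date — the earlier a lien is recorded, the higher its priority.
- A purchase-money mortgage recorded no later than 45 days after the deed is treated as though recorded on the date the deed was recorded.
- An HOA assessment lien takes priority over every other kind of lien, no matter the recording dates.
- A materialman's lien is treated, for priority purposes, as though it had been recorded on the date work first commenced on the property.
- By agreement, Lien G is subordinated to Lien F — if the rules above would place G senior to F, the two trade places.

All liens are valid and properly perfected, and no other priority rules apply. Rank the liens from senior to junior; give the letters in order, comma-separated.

B, A, F, E, G, D, C

Adjusting effective dates: F relates back to 2018-01-02 (work commenced); G relates back to the deed date 2017-08-19.
B is an HOA assessment lien, so it outranks all other liens regardless of date.
Ordering the rest by effective date: A (2017-04-02), G (2017-08-19), E (2017-09-30), F (2018-01-02), D (2018-01-03), C (2019-05-30).
G would otherwise be senior to F, so under the subordination agreement G and F exchange positions.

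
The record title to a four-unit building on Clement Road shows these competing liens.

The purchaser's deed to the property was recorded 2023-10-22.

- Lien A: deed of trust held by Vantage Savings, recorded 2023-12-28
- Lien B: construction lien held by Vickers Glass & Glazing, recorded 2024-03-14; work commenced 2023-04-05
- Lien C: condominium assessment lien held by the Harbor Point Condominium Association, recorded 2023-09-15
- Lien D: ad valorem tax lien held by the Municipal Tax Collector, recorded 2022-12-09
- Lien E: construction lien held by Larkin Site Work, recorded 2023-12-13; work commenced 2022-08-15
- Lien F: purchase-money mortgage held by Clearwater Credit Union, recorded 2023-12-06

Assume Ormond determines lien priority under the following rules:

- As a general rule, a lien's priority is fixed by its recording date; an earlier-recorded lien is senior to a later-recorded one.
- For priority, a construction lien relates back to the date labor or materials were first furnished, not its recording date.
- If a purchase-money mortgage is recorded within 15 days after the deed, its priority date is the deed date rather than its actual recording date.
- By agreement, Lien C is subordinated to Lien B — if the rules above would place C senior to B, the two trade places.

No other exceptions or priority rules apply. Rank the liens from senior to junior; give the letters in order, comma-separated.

Adjusting effective dates: B's effective date is 2023-04-05, when work began; E relates back to 2022-08-15 (work commenced); F missed the 15-day window (45 days after the deed), so its recording date stands.
Sorted by effective date: E (2022-08-15), D (2022-12-09), B (2023-04-05), C (2023-09-15), F (2023-12-06), A (2023-12-28).
C is already junior to B, so the subordination agreement changes nothing.

E, D, B, C, F, A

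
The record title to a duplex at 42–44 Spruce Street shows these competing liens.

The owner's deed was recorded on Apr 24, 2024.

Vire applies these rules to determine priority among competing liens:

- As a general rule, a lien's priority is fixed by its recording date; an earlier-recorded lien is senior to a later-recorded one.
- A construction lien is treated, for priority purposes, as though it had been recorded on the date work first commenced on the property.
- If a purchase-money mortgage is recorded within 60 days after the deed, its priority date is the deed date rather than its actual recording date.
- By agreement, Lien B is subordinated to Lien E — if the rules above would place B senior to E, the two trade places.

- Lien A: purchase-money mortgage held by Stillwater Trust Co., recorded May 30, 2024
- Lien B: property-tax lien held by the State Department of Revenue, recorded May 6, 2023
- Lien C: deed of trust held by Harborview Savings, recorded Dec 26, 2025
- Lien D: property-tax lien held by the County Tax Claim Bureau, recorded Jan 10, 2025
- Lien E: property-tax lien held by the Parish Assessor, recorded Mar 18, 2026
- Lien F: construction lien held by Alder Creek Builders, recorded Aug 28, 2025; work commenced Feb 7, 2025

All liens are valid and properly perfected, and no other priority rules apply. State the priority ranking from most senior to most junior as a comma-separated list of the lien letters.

E, A, D, F, C, B

First, effective dates: A was recorded within the 60-day window, so its effective date is the deed date Apr 24, 2024; F is treated as recorded Feb 7, 2025, the work-commencement date.
By effective date: B (May 6, 2023), A (Apr 24, 2024), D (Jan 10, 2025), F (Feb 7, 2025), C (Dec 26, 2025), E (Mar 18, 2026).
The subordination applies — B was senior to E — so B and E swap.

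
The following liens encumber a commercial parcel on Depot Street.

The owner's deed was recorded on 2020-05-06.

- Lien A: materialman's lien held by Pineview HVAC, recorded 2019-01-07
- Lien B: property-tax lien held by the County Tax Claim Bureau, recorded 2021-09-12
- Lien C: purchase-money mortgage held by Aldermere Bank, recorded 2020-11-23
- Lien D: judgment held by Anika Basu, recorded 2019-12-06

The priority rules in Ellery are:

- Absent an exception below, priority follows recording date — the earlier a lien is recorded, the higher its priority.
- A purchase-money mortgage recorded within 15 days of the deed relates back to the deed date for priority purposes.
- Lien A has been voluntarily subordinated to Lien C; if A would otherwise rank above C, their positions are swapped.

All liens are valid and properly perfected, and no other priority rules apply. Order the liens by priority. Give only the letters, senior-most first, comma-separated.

Adjusting effective dates: C was recorded 201 days after the deed — beyond 15 days — so no relation-back applies.
By effective date, earliest first: A (2019-01-07), D (2019-12-06), C (2020-11-23), B (2021-09-12).
Because A would otherwise rank above C, the subordination swaps them.

C, D, A, B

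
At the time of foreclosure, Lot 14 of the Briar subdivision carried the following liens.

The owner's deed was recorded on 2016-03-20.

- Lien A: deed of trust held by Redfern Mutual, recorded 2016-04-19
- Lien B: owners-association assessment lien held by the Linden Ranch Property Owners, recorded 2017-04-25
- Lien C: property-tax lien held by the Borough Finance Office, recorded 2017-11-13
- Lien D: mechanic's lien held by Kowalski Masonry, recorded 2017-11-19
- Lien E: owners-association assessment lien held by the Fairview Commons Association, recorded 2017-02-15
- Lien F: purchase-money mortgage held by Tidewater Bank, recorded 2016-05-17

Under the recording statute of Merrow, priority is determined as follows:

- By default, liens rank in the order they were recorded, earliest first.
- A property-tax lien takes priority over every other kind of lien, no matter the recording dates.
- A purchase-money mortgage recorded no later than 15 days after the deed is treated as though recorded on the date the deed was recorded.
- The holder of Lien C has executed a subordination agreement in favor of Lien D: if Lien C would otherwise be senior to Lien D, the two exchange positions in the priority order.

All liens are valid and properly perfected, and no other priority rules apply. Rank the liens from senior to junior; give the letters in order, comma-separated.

D, A, F, E, B, C

Effective dates after the stated exceptions: F was recorded 58 days after the deed, outside the 15-day window, so it keeps its recording date.
C is a property-tax lien, so it outranks all other liens regardless of date.
The other liens, earliest effective date first: A (2016-04-19), F (2016-05-17), E (2017-02-15), B (2017-04-25), D (2017-11-19).
C is senior to D before the subordination, so the two trade places.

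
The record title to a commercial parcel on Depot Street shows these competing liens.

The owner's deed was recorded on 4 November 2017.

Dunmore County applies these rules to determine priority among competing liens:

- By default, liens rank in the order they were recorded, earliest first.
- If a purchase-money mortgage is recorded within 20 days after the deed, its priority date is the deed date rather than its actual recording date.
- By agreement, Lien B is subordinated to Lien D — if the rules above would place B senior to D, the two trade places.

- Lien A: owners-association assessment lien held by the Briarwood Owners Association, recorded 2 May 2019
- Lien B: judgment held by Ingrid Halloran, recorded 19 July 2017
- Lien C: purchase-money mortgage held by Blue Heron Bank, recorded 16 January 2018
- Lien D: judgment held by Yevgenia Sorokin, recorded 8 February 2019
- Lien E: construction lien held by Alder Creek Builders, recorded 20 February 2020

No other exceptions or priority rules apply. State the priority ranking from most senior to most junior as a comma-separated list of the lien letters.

First, effective dates: C was recorded 73 days after the deed, outside the 20-day window, so it keeps its recording date.
By effective date: B (19 July 2017), C (16 January 2018), D (8 February 2019), A (2 May 2019), E (20 February 2020).
B would otherwise be senior to D, so under the subordination agreement B and D exchange positions.

D, C, B, A, E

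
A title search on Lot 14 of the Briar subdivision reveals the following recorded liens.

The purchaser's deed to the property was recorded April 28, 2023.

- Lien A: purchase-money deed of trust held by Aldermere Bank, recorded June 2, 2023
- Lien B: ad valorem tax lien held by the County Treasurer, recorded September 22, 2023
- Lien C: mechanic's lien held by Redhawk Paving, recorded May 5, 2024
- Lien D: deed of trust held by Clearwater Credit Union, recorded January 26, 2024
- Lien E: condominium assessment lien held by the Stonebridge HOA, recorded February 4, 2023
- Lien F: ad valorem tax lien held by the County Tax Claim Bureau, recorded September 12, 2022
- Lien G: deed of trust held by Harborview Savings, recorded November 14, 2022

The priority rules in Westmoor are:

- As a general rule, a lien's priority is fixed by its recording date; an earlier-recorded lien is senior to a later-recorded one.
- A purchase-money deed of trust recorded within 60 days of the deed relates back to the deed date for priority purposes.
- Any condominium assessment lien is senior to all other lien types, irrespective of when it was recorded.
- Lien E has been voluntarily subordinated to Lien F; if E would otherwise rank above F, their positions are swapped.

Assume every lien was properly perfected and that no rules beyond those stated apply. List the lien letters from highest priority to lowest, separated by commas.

F, E, G, A, B, D, C

First, effective dates: A relates back to the deed date April 28, 2023.
As a condominium assessment lien, E is senior to every other lien.
Remaining liens by effective date: F (September 12, 2022), G (November 14, 2022), A (April 28, 2023), B (September 22, 2023), D (January 26, 2024), C (May 5, 2024).
E would otherwise be senior to F, so under the subordination agreement E and F exchange positions.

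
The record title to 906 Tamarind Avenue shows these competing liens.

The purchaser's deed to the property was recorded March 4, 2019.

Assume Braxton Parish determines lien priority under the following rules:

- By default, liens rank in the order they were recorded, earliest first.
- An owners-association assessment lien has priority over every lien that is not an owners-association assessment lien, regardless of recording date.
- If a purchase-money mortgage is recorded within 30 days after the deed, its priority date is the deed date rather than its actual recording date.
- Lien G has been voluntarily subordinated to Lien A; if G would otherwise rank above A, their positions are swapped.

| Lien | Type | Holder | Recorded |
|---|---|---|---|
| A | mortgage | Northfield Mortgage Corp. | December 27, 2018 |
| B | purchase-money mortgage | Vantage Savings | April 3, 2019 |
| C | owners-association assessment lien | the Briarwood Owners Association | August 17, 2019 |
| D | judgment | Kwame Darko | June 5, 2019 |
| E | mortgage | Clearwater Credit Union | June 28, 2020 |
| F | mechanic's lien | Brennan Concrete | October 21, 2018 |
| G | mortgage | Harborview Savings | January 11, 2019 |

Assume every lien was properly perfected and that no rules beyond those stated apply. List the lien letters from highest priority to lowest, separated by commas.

Effective dates after the stated exceptions: B was recorded within the 30-day window, so its effective date is the deed date March 4, 2019.
C, as an owners-association assessment lien, has superpriority and ranks first.
Ordering the rest by effective date: F (October 21, 2018), A (December 27, 2018), G (January 11, 2019), B (March 4, 2019), D (June 5, 2019), E (June 28, 2020).
G already ranks below A; the subordination has no effect.

C, F, A, G, B, D, E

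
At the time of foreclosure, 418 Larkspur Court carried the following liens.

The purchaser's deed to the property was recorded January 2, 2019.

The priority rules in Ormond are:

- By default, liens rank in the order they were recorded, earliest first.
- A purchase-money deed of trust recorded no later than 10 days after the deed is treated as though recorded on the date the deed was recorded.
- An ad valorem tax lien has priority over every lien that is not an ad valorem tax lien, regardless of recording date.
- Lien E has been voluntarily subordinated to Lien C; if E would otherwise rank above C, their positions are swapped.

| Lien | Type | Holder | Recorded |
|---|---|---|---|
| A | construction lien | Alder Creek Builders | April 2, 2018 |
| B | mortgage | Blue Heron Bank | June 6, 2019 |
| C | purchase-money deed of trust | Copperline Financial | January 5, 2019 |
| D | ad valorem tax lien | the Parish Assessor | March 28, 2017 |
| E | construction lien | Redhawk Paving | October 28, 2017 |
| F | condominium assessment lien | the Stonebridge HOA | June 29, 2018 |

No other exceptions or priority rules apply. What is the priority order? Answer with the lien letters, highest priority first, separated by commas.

Effective dates after the stated exceptions: C relates back to the deed date January 2, 2019.
D is an ad valorem tax lien, so it outranks all other liens regardless of date.
Ordering the rest by effective date: E (October 28, 2017), A (April 2, 2018), F (June 29, 2018), C (January 2, 2019), B (June 6, 2019).
E would otherwise be senior to C, so under the subordination agreement E and C exchange positions.

D, C, A, F, E, B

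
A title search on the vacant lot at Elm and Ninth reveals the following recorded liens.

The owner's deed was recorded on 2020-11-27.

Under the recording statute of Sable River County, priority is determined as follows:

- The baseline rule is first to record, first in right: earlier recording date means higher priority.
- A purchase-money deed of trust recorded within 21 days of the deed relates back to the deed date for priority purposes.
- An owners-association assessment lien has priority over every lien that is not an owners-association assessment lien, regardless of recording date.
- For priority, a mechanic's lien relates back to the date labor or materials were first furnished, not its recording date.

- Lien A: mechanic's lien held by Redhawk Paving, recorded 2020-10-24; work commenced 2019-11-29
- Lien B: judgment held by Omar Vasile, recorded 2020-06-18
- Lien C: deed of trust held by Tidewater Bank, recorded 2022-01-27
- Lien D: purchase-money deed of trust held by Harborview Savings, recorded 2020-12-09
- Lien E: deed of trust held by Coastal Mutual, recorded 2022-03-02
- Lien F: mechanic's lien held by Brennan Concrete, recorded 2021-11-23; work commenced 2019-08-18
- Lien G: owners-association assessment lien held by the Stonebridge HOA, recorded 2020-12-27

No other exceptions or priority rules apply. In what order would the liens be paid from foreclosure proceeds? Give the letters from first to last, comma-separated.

Effective dates: A relates back to 2019-11-29 (work commenced); D relates back to the deed date 2020-11-27; F's effective date is 2019-08-18, when work began.
G is an owners-association assessment lien, so it outranks all other liens regardless of date.
Remaining liens by effective date: F (2019-08-18), A (2019-11-29), B (2020-06-18), D (2020-11-27), C (2022-01-27), E (2022-03-02).

G, F, A, B, D, C, E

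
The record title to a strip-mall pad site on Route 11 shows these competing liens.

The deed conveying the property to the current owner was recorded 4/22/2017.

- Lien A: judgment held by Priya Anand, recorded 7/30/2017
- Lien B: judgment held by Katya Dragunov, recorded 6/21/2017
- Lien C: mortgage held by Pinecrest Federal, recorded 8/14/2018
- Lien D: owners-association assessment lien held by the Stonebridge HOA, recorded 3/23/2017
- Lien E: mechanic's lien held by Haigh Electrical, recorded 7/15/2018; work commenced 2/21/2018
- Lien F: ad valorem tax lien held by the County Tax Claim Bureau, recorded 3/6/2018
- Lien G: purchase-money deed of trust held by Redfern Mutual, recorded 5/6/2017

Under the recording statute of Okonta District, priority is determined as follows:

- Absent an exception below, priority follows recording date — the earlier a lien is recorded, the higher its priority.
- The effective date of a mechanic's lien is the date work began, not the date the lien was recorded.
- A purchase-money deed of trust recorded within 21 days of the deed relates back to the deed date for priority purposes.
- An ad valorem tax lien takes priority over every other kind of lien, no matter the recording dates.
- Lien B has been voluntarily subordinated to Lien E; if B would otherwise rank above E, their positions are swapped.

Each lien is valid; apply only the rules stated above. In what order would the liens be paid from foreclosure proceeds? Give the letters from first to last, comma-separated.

Adjusting effective dates: E relates back to 2/21/2018 (work commenced); G's effective date is the deed date, 4/22/2017.
As an ad valorem tax lien, F is senior to every other lien.
Among the remaining liens, by effective date: D (3/23/2017), G (4/22/2017), B (6/21/2017), A (7/30/2017), E (2/21/2018), C (8/14/2018).
The subordination applies — B was senior to E — so B and E swap.

F, D, G, E, A, B, C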